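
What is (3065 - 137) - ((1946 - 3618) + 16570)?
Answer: -11970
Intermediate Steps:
(3065 - 137) - ((1946 - 3618) + 16570) = 2928 - (-1672 + 16570) = 2928 - 1*14898 = 2928 - 14898 = -11970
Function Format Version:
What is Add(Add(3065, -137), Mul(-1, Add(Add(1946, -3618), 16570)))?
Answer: -11970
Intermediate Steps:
Add(Add(3065, -137), Mul(-1, Add(Add(1946, -3618), 16570))) = Add(2928, Mul(-1, Add(-1672, 16570))) = Add(2928, Mul(-1, 14898)) = Add(2928, -14898) = -11970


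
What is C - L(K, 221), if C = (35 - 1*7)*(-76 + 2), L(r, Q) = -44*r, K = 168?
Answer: 5320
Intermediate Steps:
C = -2072 (C = (35 - 7)*(-74) = 28*(-74) = -2072)
C - L(K, 221) = -2072 - (-44)*168 = -2072 - 1*(-7392) = -2072 + 7392 = 5320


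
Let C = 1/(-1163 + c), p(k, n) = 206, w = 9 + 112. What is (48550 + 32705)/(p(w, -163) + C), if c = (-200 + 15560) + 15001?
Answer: 2372483490/6014789 ≈ 394.44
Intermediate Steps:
w = 121
c = 30361 (c = 15360 + 15001 = 30361)
C = 1/29198 (C = 1/(-1163 + 30361) = 1/29198 ≈ 3.4249e-5)
(48550 + 32705)/(p(w, -163) + C) = (48550 + 32705)/(206 + 1/29198) = 81255/(6014789/29198) = 81255*(29198/6014789) = 2372483490/6014789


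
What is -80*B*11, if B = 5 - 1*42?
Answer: 32560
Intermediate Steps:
B = -37 (B = 5 - 42 = -37)
-80*B*11 = -80*(-37)*11 = 2960*11 = 32560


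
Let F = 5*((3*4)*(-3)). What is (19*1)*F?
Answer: -3420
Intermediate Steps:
F = -180 (F = 5*(12*(-3)) = 5*(-36) = -180)
(19*1)*F = (19*1)*(-180) = 19*(-180) = -3420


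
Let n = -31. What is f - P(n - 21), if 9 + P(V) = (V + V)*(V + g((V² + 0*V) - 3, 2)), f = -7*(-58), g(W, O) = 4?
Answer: -4577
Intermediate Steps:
f = 406
P(V) = -9 + 2*V*(4 + V) (P(V) = -9 + (V + V)*(V + 4) = -9 + (2*V)*(4 + V) = -9 + 2*V*(4 + V))
f - P(n - 21) = 406 - (-9 + 2*(-31 - 21)² + 8*(-31 - 21)) = 406 - (-9 + 2*(-52)² + 8*(-52)) = 406 - (-9 + 2*2704 - 416) = 406 - (-9 + 5408 - 416) = 406 - 1*4983 = 406 - 4983 = -4577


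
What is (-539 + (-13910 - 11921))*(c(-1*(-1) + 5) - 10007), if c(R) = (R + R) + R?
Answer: 263409930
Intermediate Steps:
c(R) = 3*R (c(R) = 2*R + R = 3*R)
(-539 + (-13910 - 11921))*(c(-1*(-1) + 5) - 10007) = (-539 + (-13910 - 11921))*(3*(-1*(-1) + 5) - 10007) = (-539 - 25831)*(3*(1 + 5) - 10007) = -26370*(3*6 - 10007) = -26370*(18 - 10007) = -26370*(-9989) = 263409930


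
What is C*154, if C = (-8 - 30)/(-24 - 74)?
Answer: 418/7 ≈ 59.714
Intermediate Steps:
C = 19/49 (C = -38/(-98) = -38*(-1/98) = 19/49 ≈ 0.38775)
C*154 = (19/49)*154 = 418/7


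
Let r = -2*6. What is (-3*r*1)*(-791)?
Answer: -28476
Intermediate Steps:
r = -12
(-3*r*1)*(-791) = (-3*(-12)*1)*(-791) = (36*1)*(-791) = 36*(-791) = -28476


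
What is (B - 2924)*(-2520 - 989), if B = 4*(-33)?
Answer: 10723504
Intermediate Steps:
B = -132
(B - 2924)*(-2520 - 989) = (-132 - 2924)*(-2520 - 989) = -3056*(-3509) = 10723504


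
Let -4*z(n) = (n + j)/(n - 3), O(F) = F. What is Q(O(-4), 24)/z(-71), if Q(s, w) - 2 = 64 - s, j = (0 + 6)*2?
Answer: -20720/59 ≈ -351.19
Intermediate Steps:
j = 12 (j = 6*2 = 12)
Q(s, w) = 66 - s (Q(s, w) = 2 + (64 - s) = 66 - s)
z(n) = -(12 + n)/(4*(-3 + n)) (z(n) = -(n + 12)/(4*(n - 3)) = -(12 + n)/(4*(-3 + n)))
Q(O(-4), 24)/z(-71) = (66 - 1*(-4))/(((-12 - 1*(-71))/(4*(-3 - 71)))) = (66 + 4)/(((¼)*(-12 + 71)/(-74))) = 70/(((¼)*(-1/74)*59)) = 70/(-59/296) = 70*(-296/59) = -20720/59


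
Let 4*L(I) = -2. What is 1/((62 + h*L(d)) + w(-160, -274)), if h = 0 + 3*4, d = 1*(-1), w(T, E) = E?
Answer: -1/218 ≈ -0.0045872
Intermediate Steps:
d = -1
L(I) = -½ (L(I) = (¼)*(-2) = -½)
h = 12 (h = 0 + 12 = 12)
1/((62 + h*L(d)) + w(-160, -274)) = 1/((62 + 12*(-½)) - 274) = 1/((62 - 6) - 274) = 1/(56 - 274) = 1/(-218) = -1/218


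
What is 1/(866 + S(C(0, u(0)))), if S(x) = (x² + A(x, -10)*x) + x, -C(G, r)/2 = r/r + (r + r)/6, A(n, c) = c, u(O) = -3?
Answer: 1/866 ≈ 0.0011547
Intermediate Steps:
C(G, r) = -2 - 2*r/3 (C(G, r) = -2*(r/r + (r + r)/6) = -2*(1 + (2*r)*(⅙)) = -2*(1 + r/3) = -2 - 2*r/3)
S(x) = x² - 9*x (S(x) = (x² - 10*x) + x = x² - 9*x)
1/(866 + S(C(0, u(0)))) = 1/(866 + (-2 - ⅔*(-3))*(-9 + (-2 - ⅔*(-3)))) = 1/(866 + (-2 + 2)*(-9 + (-2 + 2))) = 1/(866 + 0*(-9 + 0)) = 1/(866 + 0*(-9)) = 1/(866 + 0) = 1/866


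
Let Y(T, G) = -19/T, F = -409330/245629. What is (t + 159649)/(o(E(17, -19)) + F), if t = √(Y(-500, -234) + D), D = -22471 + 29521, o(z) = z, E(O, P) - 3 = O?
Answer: 39214424221/4503250 + 245629*√17625095/225162500 ≈ 8712.6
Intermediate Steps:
E(O, P) = 3 + O
F = -409330/245629 (F = -409330*1/245629 = -409330/245629 ≈ -1.6665)
D = 7050
t = √17625095/50 (t = √(-19/(-500) + 7050) = √(-19*(-1/500) + 7050) = √(19/500 + 7050) = √(3525019/500) = √17625095/50 ≈ 83.964)
(t + 159649)/(o(E(17, -19)) + F) = (√17625095/50 + 159649)/((3 + 17) - 409330/245629) = (159649 + √17625095/50)/(20 - 409330/245629) = (159649 + √17625095/50)/(4503250/245629) = (159649 + √17625095/50)*(245629/4503250) = 39214424221/4503250 + 245629*√17625095/225162500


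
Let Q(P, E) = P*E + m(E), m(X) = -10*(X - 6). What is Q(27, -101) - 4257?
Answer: -5914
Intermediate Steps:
m(X) = 60 - 10*X (m(X) = -10*(-6 + X) = 60 - 10*X)
Q(P, E) = 60 - 10*E + E*P (Q(P, E) = P*E + (60 - 10*E) = E*P + (60 - 10*E) = 60 - 10*E + E*P)
Q(27, -101) - 4257 = (60 - 10*(-101) - 101*27) - 4257 = (60 + 1010 - 2727) - 4257 = -1657 - 4257 = -5914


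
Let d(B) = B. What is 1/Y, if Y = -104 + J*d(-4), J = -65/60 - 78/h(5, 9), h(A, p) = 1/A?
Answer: 3/4381 ≈ 0.00068478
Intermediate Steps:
J = -4693/12 (J = -65/60 - 78/(1/5) = -65*1/60 - 78/⅕ = -13/12 - 78*5 = -13/12 - 390 = -4693/12 ≈ -391.08)
Y = 4381/3 (Y = -104 - 4693/12*(-4) = -104 + 4693/3 = 4381/3 ≈ 1460.3)
1/Y = 1/(4381/3) = 3/4381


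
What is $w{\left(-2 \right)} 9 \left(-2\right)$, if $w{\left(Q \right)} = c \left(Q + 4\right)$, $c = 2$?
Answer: $-72$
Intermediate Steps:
$w{\left(Q \right)} = 8 + 2 Q$ ($w{\left(Q \right)} = 2 \left(Q + 4\right) = 2 \left(4 + Q\right) = 8 + 2 Q$)
$w{\left(-2 \right)} 9 \left(-2\right) = \left(8 + 2 \left(-2\right)\right) 9 \left(-2\right) = \left(8 - 4\right) 9 \left(-2\right) = 4 \cdot 9 \left(-2\right) = 36 \left(-2\right) = -72$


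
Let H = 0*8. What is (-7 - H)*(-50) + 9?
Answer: 359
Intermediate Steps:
H = 0
(-7 - H)*(-50) + 9 = (-7 - 1*0)*(-50) + 9 = (-7 + 0)*(-50) + 9 = -7*(-50) + 9 = 350 + 9 = 359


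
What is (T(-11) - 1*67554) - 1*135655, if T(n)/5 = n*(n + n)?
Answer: -201999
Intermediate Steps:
T(n) = 10*n² (T(n) = 5*(n*(n + n)) = 5*(n*(2*n)) = 5*(2*n²) = 10*n²)
(T(-11) - 1*67554) - 1*135655 = (10*(-11)² - 1*67554) - 1*135655 = (10*121 - 67554) - 135655 = (1210 - 67554) - 135655 = -66344 - 135655 = -201999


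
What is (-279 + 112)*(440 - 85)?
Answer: -59285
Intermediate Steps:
(-279 + 112)*(440 - 85) = -167*355 = -59285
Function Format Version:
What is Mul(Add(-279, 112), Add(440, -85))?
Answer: -59285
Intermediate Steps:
Mul(Add(-279, 112), Add(440, -85)) = Mul(-167, 355) = -59285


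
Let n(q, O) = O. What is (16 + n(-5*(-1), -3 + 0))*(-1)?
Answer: -13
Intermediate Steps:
(16 + n(-5*(-1), -3 + 0))*(-1) = (16 + (-3 + 0))*(-1) = (16 - 3)*(-1) = 13*(-1) = -13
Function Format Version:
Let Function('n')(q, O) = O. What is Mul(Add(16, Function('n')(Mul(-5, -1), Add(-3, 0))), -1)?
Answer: -13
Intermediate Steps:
Mul(Add(16, Function('n')(Mul(-5, -1), Add(-3, 0))), -1) = Mul(Add(16, Add(-3, 0)), -1) = Mul(Add(16, -3), -1) = Mul(13, -1) = -13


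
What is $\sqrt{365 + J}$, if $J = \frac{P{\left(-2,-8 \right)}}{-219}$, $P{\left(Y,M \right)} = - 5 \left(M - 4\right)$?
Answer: $\frac{5 \sqrt{77745}}{73} \approx 19.098$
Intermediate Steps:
$P{\left(Y,M \right)} = 20 - 5 M$ ($P{\left(Y,M \right)} = - 5 \left(-4 + M\right) = 20 - 5 M$)
$J = - \frac{20}{73}$ ($J = \frac{20 - -40}{-219} = \left(20 + 40\right) \left(- \frac{1}{219}\right) = 60 \left(- \frac{1}{219}\right) = - \frac{20}{73} \approx -0.27397$)
$\sqrt{365 + J} = \sqrt{365 - \frac{20}{73}} = \sqrt{\frac{26625}{73}} = \frac{5 \sqrt{77745}}{73}$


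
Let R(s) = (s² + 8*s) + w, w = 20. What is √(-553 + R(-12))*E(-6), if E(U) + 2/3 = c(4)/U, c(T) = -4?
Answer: 0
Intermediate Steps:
E(U) = -⅔ - 4/U
R(s) = 20 + s² + 8*s (R(s) = (s² + 8*s) + 20 = 20 + s² + 8*s)
√(-553 + R(-12))*E(-6) = √(-553 + (20 + (-12)² + 8*(-12)))*(-⅔ - 4/(-6)) = √(-553 + (20 + 144 - 96))*(-⅔ - 4*(-⅙)) = √(-553 + 68)*(-⅔ + ⅔) = √(-485)*0 = (I*√485)*0 = 0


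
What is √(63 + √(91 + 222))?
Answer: √(63 + √313) ≈ 8.9829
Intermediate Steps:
√(63 + √(91 + 222)) = √(63 + √313)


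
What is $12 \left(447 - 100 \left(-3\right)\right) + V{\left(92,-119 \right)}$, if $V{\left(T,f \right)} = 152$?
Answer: $9116$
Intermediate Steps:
$12 \left(447 - 100 \left(-3\right)\right) + V{\left(92,-119 \right)} = 12 \left(447 - 100 \left(-3\right)\right) + 152 = 12 \left(447 - -300\right) + 152 = 12 \left(447 + 300\right) + 152 = 12 \cdot 747 + 152 = 8964 + 152 = 9116$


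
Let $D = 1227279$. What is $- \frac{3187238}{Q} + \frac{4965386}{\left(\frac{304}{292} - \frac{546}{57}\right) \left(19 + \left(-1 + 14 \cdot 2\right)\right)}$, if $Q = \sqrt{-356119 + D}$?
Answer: $- \frac{3443495191}{272366} - \frac{1593619 \sqrt{217790}}{217790} \approx -16058.0$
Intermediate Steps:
$Q = 2 \sqrt{217790}$ ($Q = \sqrt{-356119 + 1227279} = \sqrt{871160} = 2 \sqrt{217790} \approx 933.36$)
$- \frac{3187238}{Q} + \frac{4965386}{\left(\frac{304}{292} - \frac{546}{57}\right) \left(19 + \left(-1 + 14 \cdot 2\right)\right)} = - \frac{3187238}{2 \sqrt{217790}} + \frac{4965386}{\left(\frac{304}{292} - \frac{546}{57}\right) \left(19 + \left(-1 + 14 \cdot 2\right)\right)} = - 3187238 \frac{\sqrt{217790}}{435580} + \frac{4965386}{\left(304 \cdot \frac{1}{292} - \frac{182}{19}\right) \left(19 + \left(-1 + 28\right)\right)} = - \frac{1593619 \sqrt{217790}}{217790} + \frac{4965386}{\left(\frac{76}{73} - \frac{182}{19}\right) \left(19 + 27\right)} = - \frac{1593619 \sqrt{217790}}{217790} + \frac{4965386}{\left(- \frac{11842}{1387}\right) 46} = - \frac{1593619 \sqrt{217790}}{217790} + \frac{4965386}{- \frac{544732}{1387}} = - \frac{1593619 \sqrt{217790}}{217790} + 4965386 \left(- \frac{1387}{544732}\right) = - \frac{1593619 \sqrt{217790}}{217790} - \frac{3443495191}{272366} = - \frac{3443495191}{272366} - \frac{1593619 \sqrt{217790}}{217790}$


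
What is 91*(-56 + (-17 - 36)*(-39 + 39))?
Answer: -5096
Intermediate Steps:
91*(-56 + (-17 - 36)*(-39 + 39)) = 91*(-56 - 53*0) = 91*(-56 + 0) = 91*(-56) = -5096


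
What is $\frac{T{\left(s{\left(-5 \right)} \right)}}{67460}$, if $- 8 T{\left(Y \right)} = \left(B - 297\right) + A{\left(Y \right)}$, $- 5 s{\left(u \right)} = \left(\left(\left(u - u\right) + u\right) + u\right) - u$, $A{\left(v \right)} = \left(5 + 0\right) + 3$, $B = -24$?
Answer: $\frac{313}{539680} \approx 0.00057997$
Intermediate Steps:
$A{\left(v \right)} = 8$ ($A{\left(v \right)} = 5 + 3 = 8$)
$s{\left(u \right)} = - \frac{u}{5}$ ($s{\left(u \right)} = - \frac{\left(\left(\left(u - u\right) + u\right) + u\right) - u}{5} = - \frac{\left(\left(0 + u\right) + u\right) - u}{5} = - \frac{\left(u + u\right) - u}{5} = - \frac{2 u - u}{5} = - \frac{u}{5}$)
$T{\left(Y \right)} = \frac{313}{8}$ ($T{\left(Y \right)} = - \frac{\left(-24 - 297\right) + 8}{8} = - \frac{-321 + 8}{8} = \left(- \frac{1}{8}\right) \left(-313\right) = \frac{313}{8}$)
$\frac{T{\left(s{\left(-5 \right)} \right)}}{67460} = \frac{313}{8 \cdot 67460} = \frac{313}{8} \cdot \frac{1}{67460} = \frac{313}{539680}$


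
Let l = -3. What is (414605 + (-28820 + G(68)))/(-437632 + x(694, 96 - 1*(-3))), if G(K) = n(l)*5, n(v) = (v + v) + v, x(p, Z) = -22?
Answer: -192870/218827 ≈ -0.88138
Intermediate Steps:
n(v) = 3*v (n(v) = 2*v + v = 3*v)
G(K) = -45 (G(K) = (3*(-3))*5 = -9*5 = -45)
(414605 + (-28820 + G(68)))/(-437632 + x(694, 96 - 1*(-3))) = (414605 + (-28820 - 45))/(-437632 - 22) = (414605 - 28865)/(-437654) = 385740*(-1/437654) = -192870/218827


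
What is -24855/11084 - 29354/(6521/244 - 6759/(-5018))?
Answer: -199611081676141/190487263108 ≈ -1047.9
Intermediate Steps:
-24855/11084 - 29354/(6521/244 - 6759/(-5018)) = -24855*1/11084 - 29354/(6521*(1/244) - 6759*(-1/5018)) = -24855/11084 - 29354/(6521/244 + 6759/5018) = -24855/11084 - 29354/17185787/612196 = -24855/11084 - 29354*612196/17185787 = -24855/11084 - 17970401384/17185787 = -199611081676141/190487263108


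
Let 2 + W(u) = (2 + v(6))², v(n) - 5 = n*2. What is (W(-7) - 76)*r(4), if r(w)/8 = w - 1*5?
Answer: -2264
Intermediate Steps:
v(n) = 5 + 2*n (v(n) = 5 + n*2 = 5 + 2*n)
W(u) = 359 (W(u) = -2 + (2 + (5 + 2*6))² = -2 + (2 + (5 + 12))² = -2 + (2 + 17)² = -2 + 19² = -2 + 361 = 359)
r(w) = -40 + 8*w (r(w) = 8*(w - 1*5) = 8*(w - 5) = 8*(-5 + w) = -40 + 8*w)
(W(-7) - 76)*r(4) = (359 - 76)*(-40 + 8*4) = 283*(-40 + 32) = 283*(-8) = -2264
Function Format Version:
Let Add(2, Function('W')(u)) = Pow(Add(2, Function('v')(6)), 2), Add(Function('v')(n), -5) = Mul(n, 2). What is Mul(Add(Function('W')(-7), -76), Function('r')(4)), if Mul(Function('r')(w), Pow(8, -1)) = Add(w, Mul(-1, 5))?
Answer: -2264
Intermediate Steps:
Function('v')(n) = Add(5, Mul(2, n)) (Function('v')(n) = Add(5, Mul(n, 2)) = Add(5, Mul(2, n)))
Function('W')(u) = 359 (Function('W')(u) = Add(-2, Pow(Add(2, Add(5, Mul(2, 6))), 2)) = Add(-2, Pow(Add(2, Add(5, 12)), 2)) = Add(-2, Pow(Add(2, 17), 2)) = Add(-2, Pow(19, 2)) = Add(-2, 361) = 359)
Function('r')(w) = Add(-40, Mul(8, w)) (Function('r')(w) = Mul(8, Add(w, Mul(-1, 5))) = Mul(8, Add(w, -5)) = Mul(8, Add(-5, w)) = Add(-40, Mul(8, w)))
Mul(Add(Function('W')(-7), -76), Function('r')(4)) = Mul(Add(359, -76), Add(-40, Mul(8, 4))) = Mul(283, Add(-40, 32)) = Mul(283, -8) = -2264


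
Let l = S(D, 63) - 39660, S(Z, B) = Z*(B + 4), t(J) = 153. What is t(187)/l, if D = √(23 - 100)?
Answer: -6067980/1573261253 - 10251*I*√77/1573261253 ≈ -0.0038569 - 5.7176e-5*I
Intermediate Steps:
D = I*√77 (D = √(-77) = I*√77 ≈ 8.775*I)
S(Z, B) = Z*(4 + B)
l = -39660 + 67*I*√77 (l = (I*√77)*(4 + 63) - 39660 = (I*√77)*67 - 39660 = 67*I*√77 - 39660 = -39660 + 67*I*√77 ≈ -39660.0 + 587.92*I)
t(187)/l = 153/(-39660 + 67*I*√77)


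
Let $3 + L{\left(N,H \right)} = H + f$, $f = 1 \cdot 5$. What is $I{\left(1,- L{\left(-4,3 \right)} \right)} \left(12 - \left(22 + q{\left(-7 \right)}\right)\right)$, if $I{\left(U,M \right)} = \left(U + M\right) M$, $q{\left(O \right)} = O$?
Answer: $-60$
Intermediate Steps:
$f = 5$
$L{\left(N,H \right)} = 2 + H$ ($L{\left(N,H \right)} = -3 + \left(H + 5\right) = -3 + \left(5 + H\right) = 2 + H$)
$I{\left(U,M \right)} = M \left(M + U\right)$ ($I{\left(U,M \right)} = \left(M + U\right) M = M \left(M + U\right)$)
$I{\left(1,- L{\left(-4,3 \right)} \right)} \left(12 - \left(22 + q{\left(-7 \right)}\right)\right) = - (2 + 3) \left(- (2 + 3) + 1\right) \left(12 - 15\right) = \left(-1\right) 5 \left(\left(-1\right) 5 + 1\right) \left(12 + \left(-22 + 7\right)\right) = - 5 \left(-5 + 1\right) \left(12 - 15\right) = \left(-5\right) \left(-4\right) \left(-3\right) = 20 \left(-3\right) = -60$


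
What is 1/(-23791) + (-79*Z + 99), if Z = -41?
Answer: 79414357/23791 ≈ 3338.0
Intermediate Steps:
1/(-23791) + (-79*Z + 99) = 1/(-23791) + (-79*(-41) + 99) = -1/23791 + (3239 + 99) = -1/23791 + 3338 = 79414357/23791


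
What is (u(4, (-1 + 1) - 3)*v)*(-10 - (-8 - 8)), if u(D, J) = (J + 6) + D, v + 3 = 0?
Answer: -126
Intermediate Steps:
v = -3 (v = -3 + 0 = -3)
u(D, J) = 6 + D + J (u(D, J) = (6 + J) + D = 6 + D + J)
(u(4, (-1 + 1) - 3)*v)*(-10 - (-8 - 8)) = ((6 + 4 + ((-1 + 1) - 3))*(-3))*(-10 - (-8 - 8)) = ((6 + 4 + (0 - 3))*(-3))*(-10 - 1*(-16)) = ((6 + 4 - 3)*(-3))*(-10 + 16) = (7*(-3))*6 = -21*6 = -126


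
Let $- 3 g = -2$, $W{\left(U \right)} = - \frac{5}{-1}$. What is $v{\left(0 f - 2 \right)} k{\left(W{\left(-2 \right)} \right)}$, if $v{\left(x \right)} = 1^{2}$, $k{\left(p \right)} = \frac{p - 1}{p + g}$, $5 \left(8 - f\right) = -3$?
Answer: $\frac{12}{17} \approx 0.70588$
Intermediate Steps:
$W{\left(U \right)} = 5$ ($W{\left(U \right)} = \left(-5\right) \left(-1\right) = 5$)
$f = \frac{43}{5}$ ($f = 8 - - \frac{3}{5} = 8 + \frac{3}{5} = \frac{43}{5} \approx 8.6$)
$g = \frac{2}{3}$ ($g = \left(- \frac{1}{3}\right) \left(-2\right) = \frac{2}{3} \approx 0.66667$)
$k{\left(p \right)} = \frac{-1 + p}{\frac{2}{3} + p}$ ($k{\left(p \right)} = \frac{p - 1}{p + \frac{2}{3}} = \frac{-1 + p}{\frac{2}{3} + p}$)
$v{\left(x \right)} = 1$
$v{\left(0 f - 2 \right)} k{\left(W{\left(-2 \right)} \right)} = 1 \frac{3 \left(-1 + 5\right)}{2 + 3 \cdot 5} = 1 \cdot 3 \frac{1}{2 + 15} \cdot 4 = 1 \cdot 3 \cdot \frac{1}{17} \cdot 4 = 1 \cdot \frac{12}{17} = \frac{12}{17}$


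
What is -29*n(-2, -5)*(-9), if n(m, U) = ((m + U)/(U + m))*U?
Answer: -1305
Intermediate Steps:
n(m, U) = U (n(m, U) = ((U + m)/(U + m))*U = 1*U = U)
-29*n(-2, -5)*(-9) = -29*(-5)*(-9) = 145*(-9) = -1305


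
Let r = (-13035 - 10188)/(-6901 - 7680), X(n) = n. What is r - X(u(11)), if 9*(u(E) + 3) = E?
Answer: 442303/131229 ≈ 3.3705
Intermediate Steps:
u(E) = -3 + E/9
r = 23223/14581 (r = -23223/(-14581) = -23223*(-1/14581) = 23223/14581 ≈ 1.5927)
r - X(u(11)) = 23223/14581 - (-3 + (⅑)*11) = 23223/14581 - (-3 + 11/9) = 23223/14581 - 1*(-16/9) = 23223/14581 + 16/9 = 442303/131229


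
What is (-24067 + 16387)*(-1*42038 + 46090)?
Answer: -31119360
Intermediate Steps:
(-24067 + 16387)*(-1*42038 + 46090) = -7680*(-42038 + 46090) = -7680*4052 = -31119360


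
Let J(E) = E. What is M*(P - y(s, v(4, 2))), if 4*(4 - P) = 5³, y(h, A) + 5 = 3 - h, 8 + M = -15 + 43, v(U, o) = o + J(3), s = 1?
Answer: -485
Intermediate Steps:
v(U, o) = 3 + o (v(U, o) = o + 3 = 3 + o)
M = 20 (M = -8 + (-15 + 43) = -8 + 28 = 20)
y(h, A) = -2 - h (y(h, A) = -5 + (3 - h) = -2 - h)
P = -109/4 (P = 4 - ¼*5³ = 4 - ¼*125 = 4 - 125/4 = -109/4 ≈ -27.250)
M*(P - y(s, v(4, 2))) = 20*(-109/4 - (-2 - 1*1)) = 20*(-109/4 - (-2 - 1)) = 20*(-109/4 - 1*(-3)) = 20*(-109/4 + 3) = 20*(-97/4) = -485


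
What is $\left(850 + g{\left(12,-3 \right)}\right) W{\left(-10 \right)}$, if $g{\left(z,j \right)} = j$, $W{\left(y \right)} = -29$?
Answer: $-24563$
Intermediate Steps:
$\left(850 + g{\left(12,-3 \right)}\right) W{\left(-10 \right)} = \left(850 - 3\right) \left(-29\right) = 847 \left(-29\right) = -24563$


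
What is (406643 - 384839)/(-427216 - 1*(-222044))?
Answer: -5451/51293 ≈ -0.10627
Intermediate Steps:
(406643 - 384839)/(-427216 - 1*(-222044)) = 21804/(-427216 + 222044) = 21804/(-205172) = 21804*(-1/205172) = -5451/51293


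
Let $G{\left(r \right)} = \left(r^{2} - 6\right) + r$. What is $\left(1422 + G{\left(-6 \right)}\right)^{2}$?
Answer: $2090916$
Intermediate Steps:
$G{\left(r \right)} = -6 + r + r^{2}$ ($G{\left(r \right)} = \left(-6 + r^{2}\right) + r = -6 + r + r^{2}$)
$\left(1422 + G{\left(-6 \right)}\right)^{2} = \left(1422 - \left(12 - 36\right)\right)^{2} = \left(1422 - -24\right)^{2} = \left(1422 + 24\right)^{2} = 1446^{2} = 2090916$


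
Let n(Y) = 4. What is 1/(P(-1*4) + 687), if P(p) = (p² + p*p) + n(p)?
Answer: 1/723 ≈ 0.0013831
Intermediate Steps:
P(p) = 4 + 2*p² (P(p) = (p² + p*p) + 4 = (p² + p²) + 4 = 2*p² + 4 = 4 + 2*p²)
1/(P(-1*4) + 687) = 1/((4 + 2*(-1*4)²) + 687) = 1/((4 + 2*(-4)²) + 687) = 1/((4 + 2*16) + 687) = 1/((4 + 32) + 687) = 1/(36 + 687) = 1/723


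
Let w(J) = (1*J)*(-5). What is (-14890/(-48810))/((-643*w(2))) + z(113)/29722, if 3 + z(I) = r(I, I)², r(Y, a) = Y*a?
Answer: 2558606828517599/466409958630 ≈ 5485.8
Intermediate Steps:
z(I) = -3 + I⁴ (z(I) = -3 + (I*I)² = -3 + (I²)² = -3 + I⁴)
w(J) = -5*J (w(J) = J*(-5) = -5*J)
(-14890/(-48810))/((-643*w(2))) + z(113)/29722 = (-14890/(-48810))/((-(-3215)*2)) + (-3 + 113⁴)/29722 = (-14890*(-1/48810))/((-643*(-10))) + (-3 + 163047361)*(1/29722) = (1489/4881)/6430 + 163047358*(1/29722) = (1489/4881)*(1/6430) + 81523679/14861 = 1489/31384830 + 81523679/14861 = 2558606828517599/466409958630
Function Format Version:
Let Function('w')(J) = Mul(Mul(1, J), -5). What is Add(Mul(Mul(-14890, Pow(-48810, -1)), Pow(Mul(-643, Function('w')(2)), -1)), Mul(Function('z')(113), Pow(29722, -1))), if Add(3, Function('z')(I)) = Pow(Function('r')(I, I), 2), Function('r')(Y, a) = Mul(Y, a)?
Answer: Rational(2558606828517599, 466409958630) ≈ 5485.8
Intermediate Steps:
Function('z')(I) = Add(-3, Pow(I, 4)) (Function('z')(I) = Add(-3, Pow(Mul(I, I), 2)) = Add(-3, Pow(Pow(I, 2), 2)) = Add(-3, Pow(I, 4)))
Function('w')(J) = Mul(-5, J) (Function('w')(J) = Mul(J, -5) = Mul(-5, J))
Add(Mul(Mul(-14890, Pow(-48810, -1)), Pow(Mul(-643, Function('w')(2)), -1)), Mul(Function('z')(113), Pow(29722, -1))) = Add(Mul(Mul(-14890, Pow(-48810, -1)), Pow(Mul(-643, Mul(-5, 2)), -1)), Mul(Add(-3, Pow(113, 4)), Pow(29722, -1))) = Add(Mul(Mul(-14890, Rational(-1, 48810)), Pow(Mul(-643, -10), -1)), Mul(Add(-3, 163047361), Rational(1, 29722))) = Add(Mul(Rational(1489, 4881), Pow(6430, -1)), Mul(163047358, Rational(1, 29722))) = Add(Mul(Rational(1489, 4881), Rational(1, 6430)), Rational(81523679, 14861)) = Add(Rational(1489, 31384830), Rational(81523679, 14861)) = Rational(2558606828517599, 466409958630)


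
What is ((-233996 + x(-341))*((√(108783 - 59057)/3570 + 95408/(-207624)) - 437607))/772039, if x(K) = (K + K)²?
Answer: -2624973022685816/20036728167 + 2657972*√94/1378089615 ≈ -1.3101e+5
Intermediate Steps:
x(K) = 4*K² (x(K) = (2*K)² = 4*K²)
((-233996 + x(-341))*((√(108783 - 59057)/3570 + 95408/(-207624)) - 437607))/772039 = ((-233996 + 4*(-341)²)*((√(108783 - 59057)/3570 + 95408/(-207624)) - 437607))/772039 = ((-233996 + 4*116281)*((√49726*(1/3570) + 95408*(-1/207624)) - 437607))*(1/772039) = ((-233996 + 465124)*(((23*√94)*(1/3570) - 11926/25953) - 437607))*(1/772039) = (231128*((23*√94/3570 - 11926/25953) - 437607))*(1/772039) = (231128*((-11926/25953 + 23*√94/3570) - 437607))*(1/772039) = (231128*(-11357226397/25953 + 23*√94/3570))*(1/772039) = (-2624973022685816/25953 + 2657972*√94/1785)*(1/772039) = -2624973022685816/20036728167 + 2657972*√94/1378089615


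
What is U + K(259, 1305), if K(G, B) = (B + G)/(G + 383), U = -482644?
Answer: -154927942/321 ≈ -4.8264e+5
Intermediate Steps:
K(G, B) = (B + G)/(383 + G)
U + K(259, 1305) = -482644 + (1305 + 259)/(383 + 259) = -482644 + 1564/642 = -482644 + (1/642)*1564 = -482644 + 782/321 = -154927942/321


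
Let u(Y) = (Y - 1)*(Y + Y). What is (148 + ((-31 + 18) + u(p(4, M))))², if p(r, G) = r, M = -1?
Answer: 25281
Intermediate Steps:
u(Y) = 2*Y*(-1 + Y) (u(Y) = (-1 + Y)*(2*Y) = 2*Y*(-1 + Y))
(148 + ((-31 + 18) + u(p(4, M))))² = (148 + ((-31 + 18) + 2*4*(-1 + 4)))² = (148 + (-13 + 2*4*3))² = (148 + (-13 + 24))² = (148 + 11)² = 159² = 25281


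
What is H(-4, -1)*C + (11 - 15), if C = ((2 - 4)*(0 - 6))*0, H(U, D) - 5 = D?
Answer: -4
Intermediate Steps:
H(U, D) = 5 + D
C = 0 (C = -2*(-6)*0 = 12*0 = 0)
H(-4, -1)*C + (11 - 15) = (5 - 1)*0 + (11 - 15) = 4*0 - 4 = 0 - 4 = -4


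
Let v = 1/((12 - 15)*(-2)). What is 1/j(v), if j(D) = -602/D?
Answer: -1/3612 ≈ -0.00027685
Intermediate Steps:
v = ⅙ (v = 1/(-3*(-2)) = 1/6 = ⅙ ≈ 0.16667)
1/j(v) = 1/(-602/⅙) = 1/(-602*6) = 1/(-3612) = -1/3612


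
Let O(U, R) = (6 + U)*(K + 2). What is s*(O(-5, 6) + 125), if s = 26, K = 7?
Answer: 3484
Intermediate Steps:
O(U, R) = 54 + 9*U (O(U, R) = (6 + U)*(7 + 2) = (6 + U)*9 = 54 + 9*U)
s*(O(-5, 6) + 125) = 26*((54 + 9*(-5)) + 125) = 26*((54 - 45) + 125) = 26*(9 + 125) = 26*134 = 3484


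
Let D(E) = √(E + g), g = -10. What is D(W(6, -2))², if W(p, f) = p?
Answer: -4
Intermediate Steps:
D(E) = √(-10 + E) (D(E) = √(E - 10) = √(-10 + E))
D(W(6, -2))² = (√(-10 + 6))² = (√(-4))² = (2*I)² = -4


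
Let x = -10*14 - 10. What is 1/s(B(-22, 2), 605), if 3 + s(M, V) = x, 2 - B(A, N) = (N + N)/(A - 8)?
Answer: -1/153 ≈ -0.0065359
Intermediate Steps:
x = -150 (x = -140 - 10 = -150)
B(A, N) = 2 - 2*N/(-8 + A) (B(A, N) = 2 - (N + N)/(A - 8) = 2 - 2*N/(-8 + A))
s(M, V) = -153 (s(M, V) = -3 - 150 = -153)
1/s(B(-22, 2), 605) = 1/(-153) = -1/153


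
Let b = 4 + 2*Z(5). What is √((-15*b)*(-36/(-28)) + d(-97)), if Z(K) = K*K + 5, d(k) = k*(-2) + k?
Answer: I*√55727/7 ≈ 33.724*I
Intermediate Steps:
d(k) = -k (d(k) = -2*k + k = -k)
Z(K) = 5 + K² (Z(K) = K² + 5 = 5 + K²)
b = 64 (b = 4 + 2*(5 + 5²) = 4 + 2*(5 + 25) = 4 + 2*30 = 4 + 60 = 64)
√((-15*b)*(-36/(-28)) + d(-97)) = √((-15*64)*(-36/(-28)) - 1*(-97)) = √(-(-34560)*(-1)/28 + 97) = √(-960*9/7 + 97) = √(-8640/7 + 97) = √(-7961/7) = I*√55727/7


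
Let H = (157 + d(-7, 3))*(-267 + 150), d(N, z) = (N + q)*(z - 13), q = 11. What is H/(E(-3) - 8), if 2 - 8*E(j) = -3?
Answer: 109512/59 ≈ 1856.1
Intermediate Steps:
E(j) = 5/8 (E(j) = ¼ - ⅛*(-3) = ¼ + 3/8 = 5/8)
d(N, z) = (-13 + z)*(11 + N) (d(N, z) = (N + 11)*(z - 13) = (11 + N)*(-13 + z) = (-13 + z)*(11 + N))
H = -13689 (H = (157 + (-143 - 13*(-7) + 11*3 - 7*3))*(-267 + 150) = (157 + (-143 + 91 + 33 - 21))*(-117) = (157 - 40)*(-117) = 117*(-117) = -13689)
H/(E(-3) - 8) = -13689/(5/8 - 8) = -13689/(-59/8) = -8/59*(-13689) = 109512/59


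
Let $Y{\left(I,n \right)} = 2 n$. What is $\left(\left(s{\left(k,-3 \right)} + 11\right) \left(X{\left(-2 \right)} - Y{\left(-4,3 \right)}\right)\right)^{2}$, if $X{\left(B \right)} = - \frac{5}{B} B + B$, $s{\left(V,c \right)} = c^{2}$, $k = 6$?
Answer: $67600$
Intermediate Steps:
$X{\left(B \right)} = -5 + B$
$\left(\left(s{\left(k,-3 \right)} + 11\right) \left(X{\left(-2 \right)} - Y{\left(-4,3 \right)}\right)\right)^{2} = \left(\left(\left(-3\right)^{2} + 11\right) \left(\left(-5 - 2\right) - 2 \cdot 3\right)\right)^{2} = \left(\left(9 + 11\right) \left(-7 - 6\right)\right)^{2} = \left(20 \left(-7 - 6\right)\right)^{2} = \left(20 \left(-13\right)\right)^{2} = \left(-260\right)^{2} = 67600$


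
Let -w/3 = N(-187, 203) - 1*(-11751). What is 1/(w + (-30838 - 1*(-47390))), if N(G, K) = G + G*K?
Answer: 1/95743 ≈ 1.0445e-5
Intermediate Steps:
w = 79191 (w = -3*(-187*(1 + 203) - 1*(-11751)) = -3*(-187*204 + 11751) = -3*(-38148 + 11751) = -3*(-26397) = 79191)
1/(w + (-30838 - 1*(-47390))) = 1/(79191 + (-30838 - 1*(-47390))) = 1/(79191 + (-30838 + 47390)) = 1/(79191 + 16552) = 1/95743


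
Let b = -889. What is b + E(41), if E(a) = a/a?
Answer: -888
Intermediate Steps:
E(a) = 1
b + E(41) = -889 + 1 = -888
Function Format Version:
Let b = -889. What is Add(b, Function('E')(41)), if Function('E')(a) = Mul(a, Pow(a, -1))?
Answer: -888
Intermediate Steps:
Function('E')(a) = 1
Add(b, Function('E')(41)) = Add(-889, 1) = -888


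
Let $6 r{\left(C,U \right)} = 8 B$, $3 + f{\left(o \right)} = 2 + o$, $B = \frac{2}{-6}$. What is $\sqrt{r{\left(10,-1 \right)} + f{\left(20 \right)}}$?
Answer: $\frac{\sqrt{167}}{3} \approx 4.3076$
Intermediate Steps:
$B = - \frac{1}{3}$ ($B = 2 \left(- \frac{1}{6}\right) = - \frac{1}{3} \approx -0.33333$)
$f{\left(o \right)} = -1 + o$ ($f{\left(o \right)} = -3 + \left(2 + o\right) = -1 + o$)
$r{\left(C,U \right)} = - \frac{4}{9}$ ($r{\left(C,U \right)} = \frac{8 \left(- \frac{1}{3}\right)}{6} = \frac{1}{6} \left(- \frac{8}{3}\right) = - \frac{4}{9}$)
$\sqrt{r{\left(10,-1 \right)} + f{\left(20 \right)}} = \sqrt{- \frac{4}{9} + \left(-1 + 20\right)} = \sqrt{- \frac{4}{9} + 19} = \sqrt{\frac{167}{9}} = \frac{\sqrt{167}}{3}$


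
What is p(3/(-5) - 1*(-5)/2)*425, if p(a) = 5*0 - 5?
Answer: -2125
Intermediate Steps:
p(a) = -5 (p(a) = 0 - 5 = -5)
p(3/(-5) - 1*(-5)/2)*425 = -5*425 = -2125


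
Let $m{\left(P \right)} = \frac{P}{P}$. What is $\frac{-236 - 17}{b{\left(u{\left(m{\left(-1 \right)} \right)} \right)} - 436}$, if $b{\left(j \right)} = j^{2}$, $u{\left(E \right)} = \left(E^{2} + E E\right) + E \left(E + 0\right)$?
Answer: $\frac{253}{427} \approx 0.59251$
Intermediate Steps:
$m{\left(P \right)} = 1$
$u{\left(E \right)} = 3 E^{2}$ ($u{\left(E \right)} = \left(E^{2} + E^{2}\right) + E E = 2 E^{2} + E^{2} = 3 E^{2}$)
$\frac{-236 - 17}{b{\left(u{\left(m{\left(-1 \right)} \right)} \right)} - 436} = \frac{-236 - 17}{\left(3 \cdot 1^{2}\right)^{2} - 436} = - \frac{253}{\left(3 \cdot 1\right)^{2} - 436} = - \frac{253}{3^{2} - 436} = - \frac{253}{9 - 436} = - \frac{253}{-427} = \left(-253\right) \left(- \frac{1}{427}\right) = \frac{253}{427}$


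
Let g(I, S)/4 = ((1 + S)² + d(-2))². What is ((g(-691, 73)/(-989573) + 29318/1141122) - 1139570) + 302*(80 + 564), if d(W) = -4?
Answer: -533672734025418835/564611760453 ≈ -9.4520e+5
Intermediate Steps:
g(I, S) = 4*(-4 + (1 + S)²)² (g(I, S) = 4*((1 + S)² - 4)² = 4*(-4 + (1 + S)²)²)
((g(-691, 73)/(-989573) + 29318/1141122) - 1139570) + 302*(80 + 564) = (((4*(-4 + (1 + 73)²)²)/(-989573) + 29318/1141122) - 1139570) + 302*(80 + 564) = (((4*(-4 + 74²)²)*(-1/989573) + 29318*(1/1141122)) - 1139570) + 302*644 = (((4*(-4 + 5476)²)*(-1/989573) + 14659/570561) - 1139570) + 194488 = (((4*5472²)*(-1/989573) + 14659/570561) - 1139570) + 194488 = (((4*29942784)*(-1/989573) + 14659/570561) - 1139570) + 194488 = ((119771136*(-1/989573) + 14659/570561) - 1139570) + 194488 = ((-119771136/989573 + 14659/570561) - 1139570) + 194488 = (-68322232976689/564611760453 - 1139570) + 194488 = -643482946092401899/564611760453 + 194488 = -533672734025418835/564611760453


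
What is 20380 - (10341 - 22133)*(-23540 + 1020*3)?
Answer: -241479780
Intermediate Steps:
20380 - (10341 - 22133)*(-23540 + 1020*3) = 20380 - (-11792)*(-23540 + 3060) = 20380 - (-11792)*(-20480) = 20380 - 1*241500160 = 20380 - 241500160 = -241479780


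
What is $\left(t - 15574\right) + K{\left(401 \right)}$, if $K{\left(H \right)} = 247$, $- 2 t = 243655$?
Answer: $- \frac{274309}{2} \approx -1.3715 \cdot 10^{5}$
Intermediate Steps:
$t = - \frac{243655}{2}$ ($t = \left(- \frac{1}{2}\right) 243655 = - \frac{243655}{2} \approx -1.2183 \cdot 10^{5}$)
$\left(t - 15574\right) + K{\left(401 \right)} = \left(- \frac{243655}{2} - 15574\right) + 247 = - \frac{274803}{2} + 247 = - \frac{274309}{2}$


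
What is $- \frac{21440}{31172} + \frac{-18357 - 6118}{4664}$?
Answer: $- \frac{19612065}{3304232} \approx -5.9354$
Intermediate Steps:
$- \frac{21440}{31172} + \frac{-18357 - 6118}{4664} = \left(-21440\right) \frac{1}{31172} - \frac{2225}{424} = - \frac{5360}{7793} - \frac{2225}{424} = - \frac{19612065}{3304232}$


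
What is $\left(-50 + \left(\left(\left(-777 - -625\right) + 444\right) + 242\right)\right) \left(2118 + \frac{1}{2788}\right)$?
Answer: $\frac{714503185}{697} \approx 1.0251 \cdot 10^{6}$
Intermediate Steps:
$\left(-50 + \left(\left(\left(-777 - -625\right) + 444\right) + 242\right)\right) \left(2118 + \frac{1}{2788}\right) = \left(-50 + \left(\left(\left(-777 + 625\right) + 444\right) + 242\right)\right) \left(2118 + \frac{1}{2788}\right) = \left(-50 + \left(\left(-152 + 444\right) + 242\right)\right) \frac{5904985}{2788} = \left(-50 + \left(292 + 242\right)\right) \frac{5904985}{2788} = \left(-50 + 534\right) \frac{5904985}{2788} = 484 \cdot \frac{5904985}{2788} = \frac{714503185}{697}$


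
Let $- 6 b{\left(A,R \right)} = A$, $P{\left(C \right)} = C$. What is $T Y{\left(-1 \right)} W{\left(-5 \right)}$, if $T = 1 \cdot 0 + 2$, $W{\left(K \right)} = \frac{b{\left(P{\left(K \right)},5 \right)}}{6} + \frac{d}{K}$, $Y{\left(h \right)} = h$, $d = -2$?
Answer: $- \frac{97}{90} \approx -1.0778$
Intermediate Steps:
$b{\left(A,R \right)} = - \frac{A}{6}$
$W{\left(K \right)} = - \frac{2}{K} - \frac{K}{36}$ ($W{\left(K \right)} = \frac{\left(- \frac{1}{6}\right) K}{6} - \frac{2}{K} = - \frac{K}{6} \cdot \frac{1}{6} - \frac{2}{K} = - \frac{K}{36} - \frac{2}{K} = - \frac{2}{K} - \frac{K}{36}$)
$T = 2$ ($T = 0 + 2 = 2$)
$T Y{\left(-1 \right)} W{\left(-5 \right)} = 2 \left(-1\right) \left(- \frac{2}{-5} - - \frac{5}{36}\right) = - 2 \left(\left(-2\right) \left(- \frac{1}{5}\right) + \frac{5}{36}\right) = - 2 \left(\frac{2}{5} + \frac{5}{36}\right) = \left(-2\right) \frac{97}{180} = - \frac{97}{90}$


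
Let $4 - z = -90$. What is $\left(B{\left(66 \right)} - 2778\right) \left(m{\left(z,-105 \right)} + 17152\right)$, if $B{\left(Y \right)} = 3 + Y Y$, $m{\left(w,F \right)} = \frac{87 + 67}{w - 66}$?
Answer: $\frac{54252015}{2} \approx 2.7126 \cdot 10^{7}$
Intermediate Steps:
$z = 94$ ($z = 4 - -90 = 4 + 90 = 94$)
$m{\left(w,F \right)} = \frac{154}{-66 + w}$
$B{\left(Y \right)} = 3 + Y^{2}$
$\left(B{\left(66 \right)} - 2778\right) \left(m{\left(z,-105 \right)} + 17152\right) = \left(\left(3 + 66^{2}\right) - 2778\right) \left(\frac{154}{-66 + 94} + 17152\right) = \left(\left(3 + 4356\right) - 2778\right) \left(\frac{154}{28} + 17152\right) = \left(4359 - 2778\right) \left(154 \cdot \frac{1}{28} + 17152\right) = 1581 \left(\frac{11}{2} + 17152\right) = 1581 \cdot \frac{34315}{2} = \frac{54252015}{2}$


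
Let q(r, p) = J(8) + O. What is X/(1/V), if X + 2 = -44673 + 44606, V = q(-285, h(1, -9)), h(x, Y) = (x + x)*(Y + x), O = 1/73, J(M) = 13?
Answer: -65550/73 ≈ -897.95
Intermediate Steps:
O = 1/73 ≈ 0.013699
h(x, Y) = 2*x*(Y + x) (h(x, Y) = (2*x)*(Y + x) = 2*x*(Y + x))
q(r, p) = 950/73 (q(r, p) = 13 + 1/73 = 950/73)
V = 950/73 ≈ 13.014
X = -69 (X = -2 + (-44673 + 44606) = -2 - 67 = -69)
X/(1/V) = -69/(1/(950/73)) = -69/73/950 = -69*950/73 = -65550/73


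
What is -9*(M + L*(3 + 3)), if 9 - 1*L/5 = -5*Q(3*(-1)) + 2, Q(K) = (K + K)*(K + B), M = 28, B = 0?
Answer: -26442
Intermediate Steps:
Q(K) = 2*K² (Q(K) = (K + K)*(K + 0) = (2*K)*K = 2*K²)
L = 485 (L = 45 - 5*(-10*(3*(-1))² + 2) = 45 - 5*(-10*(-3)² + 2) = 45 - 5*(-10*9 + 2) = 45 - 5*(-5*18 + 2) = 45 - 5*(-90 + 2) = 45 - 5*(-88) = 45 + 440 = 485)
-9*(M + L*(3 + 3)) = -9*(28 + 485*(3 + 3)) = -9*(28 + 485*6) = -9*(28 + 2910) = -9*2938 = -26442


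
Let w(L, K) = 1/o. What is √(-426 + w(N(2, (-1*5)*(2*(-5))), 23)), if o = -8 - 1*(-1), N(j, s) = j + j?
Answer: I*√20881/7 ≈ 20.643*I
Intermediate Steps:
N(j, s) = 2*j
o = -7 (o = -8 + 1 = -7)
w(L, K) = -⅐ (w(L, K) = 1/(-7) = -⅐)
√(-426 + w(N(2, (-1*5)*(2*(-5))), 23)) = √(-426 - ⅐) = √(-2983/7) = I*√20881/7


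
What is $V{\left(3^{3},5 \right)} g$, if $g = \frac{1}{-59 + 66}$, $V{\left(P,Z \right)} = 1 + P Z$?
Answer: $\frac{136}{7} \approx 19.429$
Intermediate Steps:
$g = \frac{1}{7} \approx 0.14286$
$V{\left(3^{3},5 \right)} g = \left(1 + 3^{3} \cdot 5\right) \frac{1}{7} = \left(1 + 27 \cdot 5\right) \frac{1}{7} = \left(1 + 135\right) \frac{1}{7} = 136 \cdot \frac{1}{7} = \frac{136}{7}$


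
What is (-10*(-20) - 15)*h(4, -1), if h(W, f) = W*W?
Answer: 2960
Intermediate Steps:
h(W, f) = W²
(-10*(-20) - 15)*h(4, -1) = (-10*(-20) - 15)*4² = (200 - 15)*16 = 185*16 = 2960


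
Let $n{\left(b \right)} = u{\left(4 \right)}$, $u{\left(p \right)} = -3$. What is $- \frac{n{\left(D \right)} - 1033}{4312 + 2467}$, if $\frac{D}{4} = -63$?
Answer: $\frac{1036}{6779} \approx 0.15282$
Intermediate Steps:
$D = -252$ ($D = 4 \left(-63\right) = -252$)
$n{\left(b \right)} = -3$
$- \frac{n{\left(D \right)} - 1033}{4312 + 2467} = - \frac{-3 - 1033}{4312 + 2467} = - \frac{-1036}{6779} = \left(-1\right) \left(- \frac{1036}{6779}\right) = \frac{1036}{6779}$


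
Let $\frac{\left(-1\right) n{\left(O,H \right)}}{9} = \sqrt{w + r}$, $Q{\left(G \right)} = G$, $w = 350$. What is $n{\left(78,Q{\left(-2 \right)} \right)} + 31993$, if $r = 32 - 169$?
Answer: $31993 - 9 \sqrt{213} \approx 31862.0$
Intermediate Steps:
$r = -137$ ($r = 32 - 169 = -137$)
$n{\left(O,H \right)} = - 9 \sqrt{213}$ ($n{\left(O,H \right)} = - 9 \sqrt{350 - 137} = - 9 \sqrt{213}$)
$n{\left(78,Q{\left(-2 \right)} \right)} + 31993 = - 9 \sqrt{213} + 31993 = 31993 - 9 \sqrt{213}$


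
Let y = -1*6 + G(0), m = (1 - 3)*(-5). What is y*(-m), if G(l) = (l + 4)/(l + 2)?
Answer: 40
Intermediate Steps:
G(l) = (4 + l)/(2 + l)
m = 10 (m = -2*(-5) = 10)
y = -4 (y = -1*6 + (4 + 0)/(2 + 0) = -6 + 4/2 = -6 + (1/2)*4 = -6 + 2 = -4)
y*(-m) = -(-4)*10 = -4*(-10) = 40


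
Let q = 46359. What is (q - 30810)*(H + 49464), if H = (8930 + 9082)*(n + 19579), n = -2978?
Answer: 4650187745124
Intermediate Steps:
H = 299017212 (H = (8930 + 9082)*(-2978 + 19579) = 18012*16601 = 299017212)
(q - 30810)*(H + 49464) = (46359 - 30810)*(299017212 + 49464) = 15549*299066676 = 4650187745124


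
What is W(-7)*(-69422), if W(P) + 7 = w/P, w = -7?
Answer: 416532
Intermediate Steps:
W(P) = -7 - 7/P
W(-7)*(-69422) = (-7 - 7/(-7))*(-69422) = (-7 - 7*(-⅐))*(-69422) = (-7 + 1)*(-69422) = -6*(-69422) = 416532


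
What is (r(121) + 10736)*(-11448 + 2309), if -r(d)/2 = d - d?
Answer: -98116304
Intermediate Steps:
r(d) = 0 (r(d) = -2*(d - d) = -2*0 = 0)
(r(121) + 10736)*(-11448 + 2309) = (0 + 10736)*(-11448 + 2309) = 10736*(-9139) = -98116304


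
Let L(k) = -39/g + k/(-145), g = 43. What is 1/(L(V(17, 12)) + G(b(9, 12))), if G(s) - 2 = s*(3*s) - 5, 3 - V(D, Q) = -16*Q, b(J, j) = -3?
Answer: 1247/27120 ≈ 0.045981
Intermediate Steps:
V(D, Q) = 3 + 16*Q (V(D, Q) = 3 - (-16)*Q = 3 + 16*Q)
G(s) = -3 + 3*s**2 (G(s) = 2 + (s*(3*s) - 5) = 2 + (3*s**2 - 5) = 2 + (-5 + 3*s**2) = -3 + 3*s**2)
L(k) = -39/43 - k/145 (L(k) = -39/43 + k/(-145) = -39*1/43 + k*(-1/145) = -39/43 - k/145)
1/(L(V(17, 12)) + G(b(9, 12))) = 1/((-39/43 - (3 + 16*12)/145) + (-3 + 3*(-3)**2)) = 1/((-39/43 - (3 + 192)/145) + (-3 + 3*9)) = 1/((-39/43 - 1/145*195) + (-3 + 27)) = 1/((-39/43 - 39/29) + 24) = 1/(-2808/1247 + 24) = 1/(27120/1247) = 1247/27120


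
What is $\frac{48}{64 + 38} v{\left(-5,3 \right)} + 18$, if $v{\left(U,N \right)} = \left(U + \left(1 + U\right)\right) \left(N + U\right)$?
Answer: $\frac{450}{17} \approx 26.471$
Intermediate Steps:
$v{\left(U,N \right)} = \left(1 + 2 U\right) \left(N + U\right)$
$\frac{48}{64 + 38} v{\left(-5,3 \right)} + 18 = \frac{48}{64 + 38} \left(3 - 5 + 2 \left(-5\right)^{2} + 2 \cdot 3 \left(-5\right)\right) + 18 = \frac{48}{102} \left(3 - 5 + 2 \cdot 25 - 30\right) + 18 = 48 \cdot \frac{1}{102} \left(3 - 5 + 50 - 30\right) + 18 = \frac{8}{17} \cdot 18 + 18 = \frac{144}{17} + 18 = \frac{450}{17}$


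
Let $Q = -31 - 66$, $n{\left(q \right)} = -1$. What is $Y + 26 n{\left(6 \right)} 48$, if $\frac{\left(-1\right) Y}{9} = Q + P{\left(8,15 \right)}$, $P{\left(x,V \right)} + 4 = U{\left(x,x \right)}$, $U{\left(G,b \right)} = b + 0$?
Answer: $-411$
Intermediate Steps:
$U{\left(G,b \right)} = b$
$P{\left(x,V \right)} = -4 + x$
$Q = -97$ ($Q = -31 - 66 = -97$)
$Y = 837$ ($Y = - 9 \left(-97 + \left(-4 + 8\right)\right) = - 9 \left(-97 + 4\right) = \left(-9\right) \left(-93\right) = 837$)
$Y + 26 n{\left(6 \right)} 48 = 837 + 26 \left(-1\right) 48 = 837 - 1248 = -411$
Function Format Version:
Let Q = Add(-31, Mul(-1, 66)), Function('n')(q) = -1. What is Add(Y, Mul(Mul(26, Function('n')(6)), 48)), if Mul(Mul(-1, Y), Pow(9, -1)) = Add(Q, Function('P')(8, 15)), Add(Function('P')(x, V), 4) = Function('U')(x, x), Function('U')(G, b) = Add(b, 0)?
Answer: -411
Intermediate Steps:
Function('U')(G, b) = b
Function('P')(x, V) = Add(-4, x)
Q = -97 (Q = Add(-31, -66) = -97)
Y = 837 (Y = Mul(-9, Add(-97, Add(-4, 8))) = Mul(-9, Add(-97, 4)) = Mul(-9, -93) = 837)
Add(Y, Mul(Mul(26, Function('n')(6)), 48)) = Add(837, Mul(Mul(26, -1), 48)) = Add(837, Mul(-26, 48)) = Add(837, -1248) = -411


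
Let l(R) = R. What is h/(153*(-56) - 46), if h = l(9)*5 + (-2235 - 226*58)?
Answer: 7649/4307 ≈ 1.7759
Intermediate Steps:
h = -15298 (h = 9*5 + (-2235 - 226*58) = 45 + (-2235 - 1*13108) = 45 + (-2235 - 13108) = 45 - 15343 = -15298)
h/(153*(-56) - 46) = -15298/(153*(-56) - 46) = -15298/(-8568 - 46) = -15298/(-8614) = -15298*(-1/8614) = 7649/4307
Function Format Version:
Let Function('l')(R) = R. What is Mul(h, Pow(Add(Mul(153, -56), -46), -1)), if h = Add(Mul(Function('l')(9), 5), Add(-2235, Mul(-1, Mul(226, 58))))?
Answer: Rational(7649, 4307) ≈ 1.7759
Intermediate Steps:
h = -15298 (h = Add(Mul(9, 5), Add(-2235, Mul(-1, Mul(226, 58)))) = Add(45, Add(-2235, Mul(-1, 13108))) = Add(45, Add(-2235, -13108)) = Add(45, -15343) = -15298)
Mul(h, Pow(Add(Mul(153, -56), -46), -1)) = Mul(-15298, Pow(Add(Mul(153, -56), -46), -1)) = Mul(-15298, Pow(Add(-8568, -46), -1)) = Mul(-15298, Pow(-8614, -1)) = Mul(-15298, Rational(-1, 8614)) = Rational(7649, 4307)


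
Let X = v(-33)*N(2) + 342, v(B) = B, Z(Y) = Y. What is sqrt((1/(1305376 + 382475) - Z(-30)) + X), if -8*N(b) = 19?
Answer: sqrt(2280972028893558)/2250468 ≈ 21.222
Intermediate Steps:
N(b) = -19/8 (N(b) = -1/8*19 = -19/8)
X = 3363/8 (X = -33*(-19/8) + 342 = 627/8 + 342 = 3363/8 ≈ 420.38)
sqrt((1/(1305376 + 382475) - Z(-30)) + X) = sqrt((1/(1305376 + 382475) - 1*(-30)) + 3363/8) = sqrt((1/1687851 + 30) + 3363/8) = sqrt(50635531/1687851 + 3363/8) = sqrt(6081327161/13502808) = sqrt(2280972028893558)/2250468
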